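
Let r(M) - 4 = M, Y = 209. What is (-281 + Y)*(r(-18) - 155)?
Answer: 12168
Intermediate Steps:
r(M) = 4 + M
(-281 + Y)*(r(-18) - 155) = (-281 + 209)*((4 - 18) - 155) = -72*(-14 - 155) = -72*(-169) = 12168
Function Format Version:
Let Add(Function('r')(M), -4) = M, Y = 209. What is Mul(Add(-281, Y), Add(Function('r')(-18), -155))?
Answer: 12168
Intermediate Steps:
Function('r')(M) = Add(4, M)
Mul(Add(-281, Y), Add(Function('r')(-18), -155)) = Mul(Add(-281, 209), Add(Add(4, -18), -155)) = Mul(-72, Add(-14, -155)) = Mul(-72, -169) = 12168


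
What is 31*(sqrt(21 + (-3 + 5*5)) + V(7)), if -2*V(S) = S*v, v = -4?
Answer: 434 + 31*sqrt(43) ≈ 637.28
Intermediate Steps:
V(S) = 2*S (V(S) = -S*(-4)/2 = -(-2)*S = 2*S)
31*(sqrt(21 + (-3 + 5*5)) + V(7)) = 31*(sqrt(21 + (-3 + 5*5)) + 2*7) = 31*(sqrt(21 + (-3 + 25)) + 14) = 31*(sqrt(21 + 22) + 14) = 31*(sqrt(43) + 14) = 31*(14 + sqrt(43)) = 434 + 31*sqrt(43)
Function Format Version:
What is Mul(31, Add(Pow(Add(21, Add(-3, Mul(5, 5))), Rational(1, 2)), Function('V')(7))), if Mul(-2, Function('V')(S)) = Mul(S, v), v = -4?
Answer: Add(434, Mul(31, Pow(43, Rational(1, 2)))) ≈ 637.28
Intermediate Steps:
Function('V')(S) = Mul(2, S) (Function('V')(S) = Mul(Rational(-1, 2), Mul(S, -4)) = Mul(Rational(-1, 2), Mul(-4, S)) = Mul(2, S))
Mul(31, Add(Pow(Add(21, Add(-3, Mul(5, 5))), Rational(1, 2)), Function('V')(7))) = Mul(31, Add(Pow(Add(21, Add(-3, Mul(5, 5))), Rational(1, 2)), Mul(2, 7))) = Mul(31, Add(Pow(Add(21, Add(-3, 25)), Rational(1, 2)), 14)) = Mul(31, Add(Pow(Add(21, 22), Rational(1, 2)), 14)) = Mul(31, Add(Pow(43, Rational(1, 2)), 14)) = Mul(31, Add(14, Pow(43, Rational(1, 2)))) = Add(434, Mul(31, Pow(43, Rational(1, 2))))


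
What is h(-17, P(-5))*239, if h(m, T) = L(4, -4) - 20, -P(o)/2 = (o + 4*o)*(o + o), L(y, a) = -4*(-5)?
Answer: 0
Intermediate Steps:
L(y, a) = 20
P(o) = -20*o² (P(o) = -2*(o + 4*o)*(o + o) = -2*5*o*2*o = -20*o²)
h(m, T) = 0 (h(m, T) = 20 - 20 = 0)
h(-17, P(-5))*239 = 0*239 = 0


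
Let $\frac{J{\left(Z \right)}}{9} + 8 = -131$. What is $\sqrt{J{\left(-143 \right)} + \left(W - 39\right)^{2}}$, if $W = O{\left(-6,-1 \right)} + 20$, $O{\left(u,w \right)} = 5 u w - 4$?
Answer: $i \sqrt{1202} \approx 34.67 i$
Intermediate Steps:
$J{\left(Z \right)} = -1251$ ($J{\left(Z \right)} = -72 + 9 \left(-131\right) = -72 - 1179 = -1251$)
$O{\left(u,w \right)} = -4 + 5 u w$ ($O{\left(u,w \right)} = 5 u w - 4 = -4 + 5 u w$)
$W = 46$ ($W = \left(-4 + 5 \left(-6\right) \left(-1\right)\right) + 20 = \left(-4 + 30\right) + 20 = 26 + 20 = 46$)
$\sqrt{J{\left(-143 \right)} + \left(W - 39\right)^{2}} = \sqrt{-1251 + \left(46 - 39\right)^{2}} = \sqrt{-1251 + 7^{2}} = \sqrt{-1251 + 49} = \sqrt{-1202} = i \sqrt{1202}$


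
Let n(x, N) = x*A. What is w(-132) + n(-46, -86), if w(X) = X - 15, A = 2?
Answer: -239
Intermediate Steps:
w(X) = -15 + X
n(x, N) = 2*x (n(x, N) = x*2 = 2*x)
w(-132) + n(-46, -86) = (-15 - 132) + 2*(-46) = -147 - 92 = -239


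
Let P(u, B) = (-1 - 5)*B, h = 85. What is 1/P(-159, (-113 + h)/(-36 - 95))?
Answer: -131/168 ≈ -0.77976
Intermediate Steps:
P(u, B) = -6*B
1/P(-159, (-113 + h)/(-36 - 95)) = 1/(-6*(-113 + 85)/(-36 - 95)) = 1/(-(-168)/(-131)) = 1/(-(-168)*(-1)/131) = 1/(-6*28/131) = 1/(-168/131) = -131/168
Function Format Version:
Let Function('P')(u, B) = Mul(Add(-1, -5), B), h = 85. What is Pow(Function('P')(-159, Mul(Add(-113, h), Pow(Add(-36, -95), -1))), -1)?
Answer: Rational(-131, 168) ≈ -0.77976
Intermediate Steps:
Function('P')(u, B) = Mul(-6, B)
Pow(Function('P')(-159, Mul(Add(-113, h), Pow(Add(-36, -95), -1))), -1) = Pow(Mul(-6, Mul(Add(-113, 85), Pow(Add(-36, -95), -1))), -1) = Pow(Mul(-6, Mul(-28, Pow(-131, -1))), -1) = Pow(Mul(-6, Mul(-28, Rational(-1, 131))), -1) = Pow(Mul(-6, Rational(28, 131)), -1) = Pow(Rational(-168, 131), -1) = Rational(-131, 168)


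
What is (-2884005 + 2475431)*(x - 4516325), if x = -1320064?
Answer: 2384596799286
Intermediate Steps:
(-2884005 + 2475431)*(x - 4516325) = (-2884005 + 2475431)*(-1320064 - 4516325) = -408574*(-5836389) = 2384596799286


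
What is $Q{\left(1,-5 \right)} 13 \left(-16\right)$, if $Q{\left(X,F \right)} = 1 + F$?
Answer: $832$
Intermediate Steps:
$Q{\left(1,-5 \right)} 13 \left(-16\right) = \left(1 - 5\right) 13 \left(-16\right) = \left(-4\right) 13 \left(-16\right) = \left(-52\right) \left(-16\right) = 832$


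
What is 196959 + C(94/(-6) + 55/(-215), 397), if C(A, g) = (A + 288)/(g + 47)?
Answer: 5640529391/28638 ≈ 1.9696e+5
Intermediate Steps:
C(A, g) = (288 + A)/(47 + g)
196959 + C(94/(-6) + 55/(-215), 397) = 196959 + (288 + (94/(-6) + 55/(-215)))/(47 + 397) = 196959 + (288 + (94*(-⅙) + 55*(-1/215)))/444 = 196959 + (288 + (-47/3 - 11/43))/444 = 196959 + (288 - 2054/129)/444 = 196959 + (1/444)*(35098/129) = 196959 + 17549/28638 = 5640529391/28638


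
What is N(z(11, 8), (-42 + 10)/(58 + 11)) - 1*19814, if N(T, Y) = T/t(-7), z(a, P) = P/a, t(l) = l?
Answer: -1525686/77 ≈ -19814.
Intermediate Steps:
N(T, Y) = -T/7 (N(T, Y) = T/(-7) = T*(-⅐) = -T/7)
N(z(11, 8), (-42 + 10)/(58 + 11)) - 1*19814 = -8/(7*11) - 1*19814 = -8/(7*11) - 19814 = -⅐*8/11 - 19814 = -8/77 - 19814 = -1525686/77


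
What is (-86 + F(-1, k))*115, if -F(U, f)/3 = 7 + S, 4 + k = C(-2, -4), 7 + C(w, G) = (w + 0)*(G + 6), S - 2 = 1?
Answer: -13340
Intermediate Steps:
S = 3 (S = 2 + 1 = 3)
C(w, G) = -7 + w*(6 + G) (C(w, G) = -7 + (w + 0)*(G + 6) = -7 + w*(6 + G))
k = -15 (k = -4 + (-7 + 6*(-2) - 4*(-2)) = -4 + (-7 - 12 + 8) = -4 - 11 = -15)
F(U, f) = -30 (F(U, f) = -3*(7 + 3) = -3*10 = -30)
(-86 + F(-1, k))*115 = (-86 - 30)*115 = -116*115 = -13340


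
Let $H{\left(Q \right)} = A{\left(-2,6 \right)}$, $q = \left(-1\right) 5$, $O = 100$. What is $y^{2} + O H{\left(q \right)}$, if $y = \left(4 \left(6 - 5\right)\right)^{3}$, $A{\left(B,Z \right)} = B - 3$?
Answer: $3596$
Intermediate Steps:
$q = -5$
$A{\left(B,Z \right)} = -3 + B$
$y = 64$ ($y = \left(4 \cdot 1\right)^{3} = 4^{3} = 64$)
$H{\left(Q \right)} = -5$ ($H{\left(Q \right)} = -3 - 2 = -5$)
$y^{2} + O H{\left(q \right)} = 64^{2} + 100 \left(-5\right) = 4096 - 500 = 3596$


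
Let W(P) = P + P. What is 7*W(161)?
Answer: 2254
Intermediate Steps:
W(P) = 2*P
7*W(161) = 7*(2*161) = 7*322 = 2254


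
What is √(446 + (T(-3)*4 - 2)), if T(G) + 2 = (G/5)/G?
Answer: 2*√2730/5 ≈ 20.900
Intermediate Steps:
T(G) = -9/5 (T(G) = -2 + (G/5)/G = -2 + ⅕ = -9/5)
√(446 + (T(-3)*4 - 2)) = √(446 + (-9/5*4 - 2)) = √(446 + (-36/5 - 2)) = √(446 - 46/5) = √(2184/5) = 2*√2730/5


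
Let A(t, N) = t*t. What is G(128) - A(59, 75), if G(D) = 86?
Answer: -3395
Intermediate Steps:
A(t, N) = t²
G(128) - A(59, 75) = 86 - 1*59² = 86 - 1*3481 = 86 - 3481 = -3395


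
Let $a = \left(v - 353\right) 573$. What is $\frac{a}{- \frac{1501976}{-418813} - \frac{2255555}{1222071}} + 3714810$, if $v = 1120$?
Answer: $\frac{3534336217959522603}{890865556081} \approx 3.9673 \cdot 10^{6}$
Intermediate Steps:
$a = 439491$ ($a = \left(1120 - 353\right) 573 = 767 \cdot 573 = 439491$)
$\frac{a}{- \frac{1501976}{-418813} - \frac{2255555}{1222071}} + 3714810 = \frac{439491}{- \frac{1501976}{-418813} - \frac{2255555}{1222071}} + 3714810 = \frac{439491}{\left(-1501976\right) \left(- \frac{1}{418813}\right) - \frac{2255555}{1222071}} + 3714810 = \frac{439491}{\frac{1501976}{418813} - \frac{2255555}{1222071}} + 3714810 = \frac{439491}{\frac{890865556081}{511819221723}} + 3714810 = 439491 \cdot \frac{511819221723}{890865556081} + 3714810 = \frac{224939941574262993}{890865556081} + 3714810 = \frac{3534336217959522603}{890865556081}$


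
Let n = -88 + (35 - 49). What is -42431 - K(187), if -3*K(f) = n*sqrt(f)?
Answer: -42431 - 34*sqrt(187) ≈ -42896.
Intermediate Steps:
n = -102 (n = -88 - 14 = -102)
K(f) = 34*sqrt(f) (K(f) = -(-34)*sqrt(f) = 34*sqrt(f))
-42431 - K(187) = -42431 - 34*sqrt(187)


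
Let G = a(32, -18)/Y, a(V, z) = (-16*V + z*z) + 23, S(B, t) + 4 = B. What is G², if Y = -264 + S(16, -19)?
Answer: 3025/7056 ≈ 0.42871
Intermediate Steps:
S(B, t) = -4 + B
a(V, z) = 23 + z² - 16*V (a(V, z) = (-16*V + z²) + 23 = (z² - 16*V) + 23 = 23 + z² - 16*V)
Y = -252 (Y = -264 + (-4 + 16) = -264 + 12 = -252)
G = 55/84 (G = (23 + (-18)² - 16*32)/(-252) = (23 + 324 - 512)*(-1/252) = -165*(-1/252) = 55/84 ≈ 0.65476)
G² = (55/84)² = 3025/7056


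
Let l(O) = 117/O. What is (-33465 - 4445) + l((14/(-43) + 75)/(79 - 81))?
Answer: -9364544/247 ≈ -37913.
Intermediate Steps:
(-33465 - 4445) + l((14/(-43) + 75)/(79 - 81)) = (-33465 - 4445) + 117/(((14/(-43) + 75)/(79 - 81))) = -37910 + 117/(((14*(-1/43) + 75)/(-2))) = -37910 + 117/(((-14/43 + 75)*(-½))) = -37910 + 117/(((3211/43)*(-½))) = -37910 + 117/(-3211/86) = -37910 + 117*(-86/3211) = -37910 - 774/247 = -9364544/247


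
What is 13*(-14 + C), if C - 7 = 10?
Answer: 39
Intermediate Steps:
C = 17 (C = 7 + 10 = 17)
13*(-14 + C) = 13*(-14 + 17) = 13*3 = 39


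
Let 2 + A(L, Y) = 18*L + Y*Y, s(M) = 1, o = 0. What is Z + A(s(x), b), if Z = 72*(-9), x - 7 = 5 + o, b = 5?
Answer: -607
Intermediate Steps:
x = 12 (x = 7 + (5 + 0) = 7 + 5 = 12)
A(L, Y) = -2 + Y² + 18*L (A(L, Y) = -2 + (18*L + Y*Y) = -2 + (18*L + Y²) = -2 + (Y² + 18*L) = -2 + Y² + 18*L)
Z = -648
Z + A(s(x), b) = -648 + (-2 + 5² + 18*1) = -648 + (-2 + 25 + 18) = -648 + 41 = -607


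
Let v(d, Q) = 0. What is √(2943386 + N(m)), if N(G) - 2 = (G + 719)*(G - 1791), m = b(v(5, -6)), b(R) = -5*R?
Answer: √1655659 ≈ 1286.7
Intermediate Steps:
m = 0 (m = -5*0 = 0)
N(G) = 2 + (-1791 + G)*(719 + G) (N(G) = 2 + (G + 719)*(G - 1791) = 2 + (719 + G)*(-1791 + G) = 2 + (-1791 + G)*(719 + G))
√(2943386 + N(m)) = √(2943386 + (-1287727 + 0² - 1072*0)) = √(2943386 + (-1287727 + 0 + 0)) = √(2943386 - 1287727) = √1655659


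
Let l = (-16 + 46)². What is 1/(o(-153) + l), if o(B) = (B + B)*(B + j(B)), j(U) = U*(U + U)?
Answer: -1/14278590 ≈ -7.0035e-8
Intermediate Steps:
j(U) = 2*U² (j(U) = U*(2*U) = 2*U²)
o(B) = 2*B*(B + 2*B²) (o(B) = (B + B)*(B + 2*B²) = (2*B)*(B + 2*B²) = 2*B*(B + 2*B²))
l = 900 (l = 30² = 900)
1/(o(-153) + l) = 1/((-153)²*(2 + 4*(-153)) + 900) = 1/(23409*(2 - 612) + 900) = 1/(23409*(-610) + 900) = 1/(-14279490 + 900) = 1/(-14278590) = -1/14278590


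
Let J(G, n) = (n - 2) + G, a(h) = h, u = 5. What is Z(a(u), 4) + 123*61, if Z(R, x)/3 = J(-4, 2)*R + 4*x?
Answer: 7491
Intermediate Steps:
J(G, n) = -2 + G + n (J(G, n) = (-2 + n) + G = -2 + G + n)
Z(R, x) = -12*R + 12*x (Z(R, x) = 3*((-2 - 4 + 2)*R + 4*x) = 3*(-4*R + 4*x) = -12*R + 12*x)
Z(a(u), 4) + 123*61 = (-12*5 + 12*4) + 123*61 = (-60 + 48) + 7503 = -12 + 7503 = 7491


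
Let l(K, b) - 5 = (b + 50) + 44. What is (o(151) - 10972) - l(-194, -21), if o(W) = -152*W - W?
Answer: -34153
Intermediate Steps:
l(K, b) = 99 + b (l(K, b) = 5 + ((b + 50) + 44) = 5 + ((50 + b) + 44) = 5 + (94 + b) = 99 + b)
o(W) = -153*W
(o(151) - 10972) - l(-194, -21) = (-153*151 - 10972) - (99 - 21) = (-23103 - 10972) - 1*78 = -34075 - 78 = -34153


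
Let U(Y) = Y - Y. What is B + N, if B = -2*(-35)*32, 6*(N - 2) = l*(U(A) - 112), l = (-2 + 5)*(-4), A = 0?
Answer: 2466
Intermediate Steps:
U(Y) = 0
l = -12 (l = 3*(-4) = -12)
N = 226 (N = 2 + (-12*(0 - 112))/6 = 2 + (-12*(-112))/6 = 2 + (⅙)*1344 = 2 + 224 = 226)
B = 2240 (B = 70*32 = 2240)
B + N = 2240 + 226 = 2466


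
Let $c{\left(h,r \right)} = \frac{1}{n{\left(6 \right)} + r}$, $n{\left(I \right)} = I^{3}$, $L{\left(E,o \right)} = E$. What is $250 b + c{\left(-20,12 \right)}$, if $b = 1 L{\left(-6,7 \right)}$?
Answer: $- \frac{341999}{228} \approx -1500.0$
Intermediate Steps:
$b = -6$ ($b = 1 \left(-6\right) = -6$)
$c{\left(h,r \right)} = \frac{1}{216 + r}$ ($c{\left(h,r \right)} = \frac{1}{6^{3} + r} = \frac{1}{216 + r}$)
$250 b + c{\left(-20,12 \right)} = 250 \left(-6\right) + \frac{1}{216 + 12} = -1500 + \frac{1}{228} = - \frac{341999}{228}$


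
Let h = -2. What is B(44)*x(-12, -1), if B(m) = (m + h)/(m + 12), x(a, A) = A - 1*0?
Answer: -3/4 ≈ -0.75000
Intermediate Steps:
x(a, A) = A (x(a, A) = A + 0 = A)
B(m) = (-2 + m)/(12 + m) (B(m) = (m - 2)/(m + 12) = (-2 + m)/(12 + m))
B(44)*x(-12, -1) = ((-2 + 44)/(12 + 44))*(-1) = (42/56)*(-1) = ((1/56)*42)*(-1) = (3/4)*(-1) = -3/4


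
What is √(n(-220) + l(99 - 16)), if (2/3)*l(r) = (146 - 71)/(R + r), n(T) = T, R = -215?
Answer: 13*I*√2530/44 ≈ 14.861*I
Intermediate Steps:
l(r) = 225/(2*(-215 + r)) (l(r) = 3*((146 - 71)/(-215 + r))/2 = 3*(75/(-215 + r))/2 = 225/(2*(-215 + r)))
√(n(-220) + l(99 - 16)) = √(-220 + 225/(2*(-215 + (99 - 16)))) = √(-220 + 225/(2*(-215 + 83))) = √(-220 + (225/2)/(-132)) = √(-220 + (225/2)*(-1/132)) = √(-220 - 75/88) = √(-19435/88) = 13*I*√2530/44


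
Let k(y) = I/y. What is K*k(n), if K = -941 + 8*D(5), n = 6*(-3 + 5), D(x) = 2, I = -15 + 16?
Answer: -925/12 ≈ -77.083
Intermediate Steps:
I = 1
n = 12 (n = 6*2 = 12)
k(y) = 1/y
K = -925 (K = -941 + 8*2 = -941 + 16 = -925)
K*k(n) = -925/12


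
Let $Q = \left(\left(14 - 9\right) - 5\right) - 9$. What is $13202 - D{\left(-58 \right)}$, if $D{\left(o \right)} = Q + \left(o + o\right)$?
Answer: $13327$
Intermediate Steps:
$Q = -9$ ($Q = \left(5 - 5\right) - 9 = 0 - 9 = -9$)
$D{\left(o \right)} = -9 + 2 o$ ($D{\left(o \right)} = -9 + \left(o + o\right) = -9 + 2 o$)
$13202 - D{\left(-58 \right)} = 13202 - \left(-9 + 2 \left(-58\right)\right) = 13202 - \left(-9 - 116\right) = 13202 - -125 = 13202 + 125 = 13327$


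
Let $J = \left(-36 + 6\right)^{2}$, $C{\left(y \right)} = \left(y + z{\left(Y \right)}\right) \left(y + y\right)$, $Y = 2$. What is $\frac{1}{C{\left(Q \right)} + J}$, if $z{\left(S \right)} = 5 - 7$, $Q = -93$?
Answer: $\frac{1}{18570} \approx 5.385 \cdot 10^{-5}$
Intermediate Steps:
$z{\left(S \right)} = -2$ ($z{\left(S \right)} = 5 - 7 = -2$)
$C{\left(y \right)} = 2 y \left(-2 + y\right)$ ($C{\left(y \right)} = \left(y - 2\right) \left(y + y\right) = \left(-2 + y\right) 2 y = 2 y \left(-2 + y\right)$)
$J = 900$ ($J = \left(-30\right)^{2} = 900$)
$\frac{1}{C{\left(Q \right)} + J} = \frac{1}{2 \left(-93\right) \left(-2 - 93\right) + 900} = \frac{1}{2 \left(-93\right) \left(-95\right) + 900} = \frac{1}{17670 + 900} = \frac{1}{18570}$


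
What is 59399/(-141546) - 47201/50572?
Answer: -4842519487/3579132156 ≈ -1.3530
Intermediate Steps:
59399/(-141546) - 47201/50572 = 59399*(-1/141546) - 47201*1/50572 = -59399/141546 - 47201/50572 = -4842519487/3579132156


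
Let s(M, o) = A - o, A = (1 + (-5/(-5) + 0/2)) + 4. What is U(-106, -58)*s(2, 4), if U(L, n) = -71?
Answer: -142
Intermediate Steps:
A = 6 (A = (1 + (-5*(-⅕) + 0*(½))) + 4 = (1 + (1 + 0)) + 4 = (1 + 1) + 4 = 2 + 4 = 6)
s(M, o) = 6 - o
U(-106, -58)*s(2, 4) = -71*(6 - 1*4) = -71*(6 - 4) = -71*2 = -142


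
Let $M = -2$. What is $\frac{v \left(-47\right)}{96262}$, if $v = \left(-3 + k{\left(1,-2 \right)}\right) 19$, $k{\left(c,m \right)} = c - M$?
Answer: $0$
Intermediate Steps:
$k{\left(c,m \right)} = 2 + c$ ($k{\left(c,m \right)} = c - -2 = c + 2 = 2 + c$)
$v = 0$ ($v = \left(-3 + \left(2 + 1\right)\right) 19 = \left(-3 + 3\right) 19 = 0 \cdot 19 = 0$)
$\frac{v \left(-47\right)}{96262} = \frac{0 \left(-47\right)}{96262} = 0 \cdot \frac{1}{96262} = 0$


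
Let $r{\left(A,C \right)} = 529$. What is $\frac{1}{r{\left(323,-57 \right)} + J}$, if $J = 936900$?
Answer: $\frac{1}{937429} \approx 1.0667 \cdot 10^{-6}$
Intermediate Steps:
$\frac{1}{r{\left(323,-57 \right)} + J} = \frac{1}{529 + 936900} = \frac{1}{937429}$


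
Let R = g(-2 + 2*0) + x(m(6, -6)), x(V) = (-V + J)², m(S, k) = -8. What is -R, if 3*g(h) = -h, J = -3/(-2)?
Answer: -1091/12 ≈ -90.917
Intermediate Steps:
J = 3/2 (J = -3*(-½) = 3/2 ≈ 1.5000)
g(h) = -h/3 (g(h) = (-h)/3 = -h/3)
x(V) = (3/2 - V)² (x(V) = (-V + 3/2)² = (3/2 - V)²)
R = 1091/12 (R = -(-2 + 2*0)/3 + (-3 + 2*(-8))²/4 = -(-2 + 0)/3 + (-3 - 16)²/4 = -⅓*(-2) + (¼)*(-19)² = ⅔ + (¼)*361 = ⅔ + 361/4 = 1091/12 ≈ 90.917)
-R = -1*1091/12 = -1091/12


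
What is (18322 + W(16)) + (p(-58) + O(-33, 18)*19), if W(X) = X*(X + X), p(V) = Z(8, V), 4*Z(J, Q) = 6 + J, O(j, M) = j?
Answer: 36421/2 ≈ 18211.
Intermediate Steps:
Z(J, Q) = 3/2 + J/4 (Z(J, Q) = (6 + J)/4 = 3/2 + J/4)
p(V) = 7/2 (p(V) = 3/2 + (1/4)*8 = 3/2 + 2 = 7/2)
W(X) = 2*X**2 (W(X) = X*(2*X) = 2*X**2)
(18322 + W(16)) + (p(-58) + O(-33, 18)*19) = (18322 + 2*16**2) + (7/2 - 33*19) = (18322 + 2*256) + (7/2 - 627) = (18322 + 512) - 1247/2 = 18834 - 1247/2 = 36421/2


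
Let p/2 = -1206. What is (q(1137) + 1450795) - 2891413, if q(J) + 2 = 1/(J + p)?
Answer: -1836790501/1275 ≈ -1.4406e+6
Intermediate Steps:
p = -2412 (p = 2*(-1206) = -2412)
q(J) = -2 + 1/(-2412 + J) (q(J) = -2 + 1/(J - 2412) = -2 + 1/(-2412 + J))
(q(1137) + 1450795) - 2891413 = ((4825 - 2*1137)/(-2412 + 1137) + 1450795) - 2891413 = ((4825 - 2274)/(-1275) + 1450795) - 2891413 = (-1/1275*2551 + 1450795) - 2891413 = (-2551/1275 + 1450795) - 2891413 = 1849761074/1275 - 2891413 = -1836790501/1275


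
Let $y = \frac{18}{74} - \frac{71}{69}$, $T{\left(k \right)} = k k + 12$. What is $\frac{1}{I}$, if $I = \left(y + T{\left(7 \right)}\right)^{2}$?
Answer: $\frac{6517809}{23631990529} \approx 0.0002758$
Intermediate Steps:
$T{\left(k \right)} = 12 + k^{2}$ ($T{\left(k \right)} = k^{2} + 12 = 12 + k^{2}$)
$y = - \frac{2006}{2553}$ ($y = 18 \cdot \frac{1}{74} - \frac{71}{69} = \frac{9}{37} - \frac{71}{69} = - \frac{2006}{2553} \approx -0.78574$)
$I = \frac{23631990529}{6517809}$ ($I = \left(- \frac{2006}{2553} + \left(12 + 7^{2}\right)\right)^{2} = \left(- \frac{2006}{2553} + \left(12 + 49\right)\right)^{2} = \left(- \frac{2006}{2553} + 61\right)^{2} = \left(\frac{153727}{2553}\right)^{2} = \frac{23631990529}{6517809} \approx 3625.8$)
$\frac{1}{I} = \frac{1}{\frac{23631990529}{6517809}} = \frac{6517809}{23631990529}$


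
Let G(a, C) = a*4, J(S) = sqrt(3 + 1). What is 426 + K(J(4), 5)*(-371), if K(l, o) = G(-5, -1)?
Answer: 7846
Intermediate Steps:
J(S) = 2 (J(S) = sqrt(4) = 2)
G(a, C) = 4*a
K(l, o) = -20 (K(l, o) = 4*(-5) = -20)
426 + K(J(4), 5)*(-371) = 426 - 20*(-371) = 426 + 7420 = 7846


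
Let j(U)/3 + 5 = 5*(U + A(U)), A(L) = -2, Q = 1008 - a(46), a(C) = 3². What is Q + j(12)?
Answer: 1134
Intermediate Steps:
a(C) = 9
Q = 999 (Q = 1008 - 1*9 = 1008 - 9 = 999)
j(U) = -45 + 15*U (j(U) = -15 + 3*(5*(U - 2)) = -15 + 3*(5*(-2 + U)) = -15 + 3*(-10 + 5*U) = -15 + (-30 + 15*U) = -45 + 15*U)
Q + j(12) = 999 + (-45 + 15*12) = 999 + (-45 + 180) = 999 + 135 = 1134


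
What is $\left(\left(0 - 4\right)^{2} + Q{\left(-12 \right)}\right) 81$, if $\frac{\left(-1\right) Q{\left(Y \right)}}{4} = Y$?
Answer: $5184$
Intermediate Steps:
$Q{\left(Y \right)} = - 4 Y$
$\left(\left(0 - 4\right)^{2} + Q{\left(-12 \right)}\right) 81 = \left(\left(0 - 4\right)^{2} - -48\right) 81 = \left(\left(-4\right)^{2} + 48\right) 81 = \left(16 + 48\right) 81 = 64 \cdot 81 = 5184$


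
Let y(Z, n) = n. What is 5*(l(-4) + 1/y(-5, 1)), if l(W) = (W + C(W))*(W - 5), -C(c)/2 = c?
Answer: -175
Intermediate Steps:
C(c) = -2*c
l(W) = -W*(-5 + W) (l(W) = (W - 2*W)*(W - 5) = (-W)*(-5 + W) = -W*(-5 + W))
5*(l(-4) + 1/y(-5, 1)) = 5*(-4*(5 - 1*(-4)) + 1/1) = 5*(-4*(5 + 4) + 1) = 5*(-4*9 + 1) = 5*(-36 + 1) = 5*(-35) = -175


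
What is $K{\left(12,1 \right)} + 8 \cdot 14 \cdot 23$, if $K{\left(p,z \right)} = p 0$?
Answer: $2576$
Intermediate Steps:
$K{\left(p,z \right)} = 0$
$K{\left(12,1 \right)} + 8 \cdot 14 \cdot 23 = 0 + 8 \cdot 14 \cdot 23 = 0 + 112 \cdot 23 = 0 + 2576 = 2576$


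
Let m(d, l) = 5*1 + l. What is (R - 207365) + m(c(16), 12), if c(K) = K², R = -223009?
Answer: -430357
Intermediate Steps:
m(d, l) = 5 + l
(R - 207365) + m(c(16), 12) = (-223009 - 207365) + (5 + 12) = -430374 + 17 = -430357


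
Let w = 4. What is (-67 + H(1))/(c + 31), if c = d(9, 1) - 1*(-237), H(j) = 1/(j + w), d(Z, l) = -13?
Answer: -334/1275 ≈ -0.26196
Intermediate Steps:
H(j) = 1/(4 + j) (H(j) = 1/(j + 4) = 1/(4 + j))
c = 224 (c = -13 - 1*(-237) = -13 + 237 = 224)
(-67 + H(1))/(c + 31) = (-67 + 1/(4 + 1))/(224 + 31) = (-67 + 1/5)/255 = (-67 + ⅕)*(1/255) = -334/5*1/255 = -334/1275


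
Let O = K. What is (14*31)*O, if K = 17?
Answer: 7378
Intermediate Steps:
O = 17
(14*31)*O = (14*31)*17 = 434*17 = 7378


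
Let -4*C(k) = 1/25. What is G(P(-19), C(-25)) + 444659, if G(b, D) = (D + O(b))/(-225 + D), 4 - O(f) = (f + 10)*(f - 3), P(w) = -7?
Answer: 10005268760/22501 ≈ 4.4466e+5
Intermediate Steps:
C(k) = -1/100 (C(k) = -¼/25 = -¼*1/25 = -1/100)
O(f) = 4 - (-3 + f)*(10 + f) (O(f) = 4 - (f + 10)*(f - 3) = 4 - (10 + f)*(-3 + f) = 4 - (-3 + f)*(10 + f))
G(b, D) = (34 + D - b² - 7*b)/(-225 + D) (G(b, D) = (D + (34 - b² - 7*b))/(-225 + D) = (34 + D - b² - 7*b)/(-225 + D))
G(P(-19), C(-25)) + 444659 = (34 - 1/100 - 1*(-7)² - 7*(-7))/(-225 - 1/100) + 444659 = (34 - 1/100 - 1*49 + 49)/(-22501/100) + 444659 = -100*(34 - 1/100 - 49 + 49)/22501 + 444659 = -100/22501*3399/100 + 444659 = -3399/22501 + 444659 = 10005268760/22501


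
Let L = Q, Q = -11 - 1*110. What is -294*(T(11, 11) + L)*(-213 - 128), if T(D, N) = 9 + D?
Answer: -10125654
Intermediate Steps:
Q = -121 (Q = -11 - 110 = -121)
L = -121
-294*(T(11, 11) + L)*(-213 - 128) = -294*((9 + 11) - 121)*(-213 - 128) = -294*(20 - 121)*(-341) = -(-29694)*(-341) = -294*34441 = -10125654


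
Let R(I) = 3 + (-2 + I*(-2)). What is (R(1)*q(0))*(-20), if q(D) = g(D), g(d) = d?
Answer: 0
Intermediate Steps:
R(I) = 1 - 2*I (R(I) = 3 + (-2 - 2*I) = 1 - 2*I)
q(D) = D
(R(1)*q(0))*(-20) = ((1 - 2*1)*0)*(-20) = ((1 - 2)*0)*(-20) = -1*0*(-20) = 0*(-20) = 0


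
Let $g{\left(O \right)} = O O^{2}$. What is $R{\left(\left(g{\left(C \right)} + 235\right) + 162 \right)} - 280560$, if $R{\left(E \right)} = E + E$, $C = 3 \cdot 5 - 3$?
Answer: $-276310$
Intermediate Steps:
$C = 12$ ($C = 15 - 3 = 12$)
$g{\left(O \right)} = O^{3}$
$R{\left(E \right)} = 2 E$
$R{\left(\left(g{\left(C \right)} + 235\right) + 162 \right)} - 280560 = 2 \left(\left(12^{3} + 235\right) + 162\right) - 280560 = 2 \left(\left(1728 + 235\right) + 162\right) - 280560 = 2 \left(1963 + 162\right) - 280560 = 2 \cdot 2125 - 280560 = 4250 - 280560 = -276310$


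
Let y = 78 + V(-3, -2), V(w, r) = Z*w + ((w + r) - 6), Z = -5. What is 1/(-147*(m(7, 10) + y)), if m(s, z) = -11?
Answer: -1/10437 ≈ -9.5813e-5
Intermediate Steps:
V(w, r) = -6 + r - 4*w (V(w, r) = -5*w + ((w + r) - 6) = -5*w + ((r + w) - 6) = -5*w + (-6 + r + w) = -6 + r - 4*w)
y = 82 (y = 78 + (-6 - 2 - 4*(-3)) = 78 + (-6 - 2 + 12) = 78 + 4 = 82)
1/(-147*(m(7, 10) + y)) = 1/(-147*(-11 + 82)) = 1/(-147*71) = 1/(-10437) = -1/10437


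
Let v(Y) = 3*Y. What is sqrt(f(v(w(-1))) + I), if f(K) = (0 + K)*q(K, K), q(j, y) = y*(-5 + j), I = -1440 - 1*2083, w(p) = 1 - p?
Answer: I*sqrt(3487) ≈ 59.051*I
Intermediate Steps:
I = -3523 (I = -1440 - 2083 = -3523)
f(K) = K**2*(-5 + K) (f(K) = (0 + K)*(K*(-5 + K)) = K*(K*(-5 + K)) = K**2*(-5 + K))
sqrt(f(v(w(-1))) + I) = sqrt((3*(1 - 1*(-1)))**2*(-5 + 3*(1 - 1*(-1))) - 3523) = sqrt((3*(1 + 1))**2*(-5 + 3*(1 + 1)) - 3523) = sqrt((3*2)**2*(-5 + 3*2) - 3523) = sqrt(6**2*(-5 + 6) - 3523) = sqrt(36*1 - 3523) = sqrt(36 - 3523) = sqrt(-3487) = I*sqrt(3487)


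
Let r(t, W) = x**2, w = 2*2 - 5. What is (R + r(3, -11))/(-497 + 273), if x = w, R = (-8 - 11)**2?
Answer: -181/112 ≈ -1.6161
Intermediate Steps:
R = 361 (R = (-19)**2 = 361)
w = -1 (w = 4 - 5 = -1)
x = -1
r(t, W) = 1 (r(t, W) = (-1)**2 = 1)
(R + r(3, -11))/(-497 + 273) = (361 + 1)/(-497 + 273) = 362/(-224) = 362*(-1/224) = -181/112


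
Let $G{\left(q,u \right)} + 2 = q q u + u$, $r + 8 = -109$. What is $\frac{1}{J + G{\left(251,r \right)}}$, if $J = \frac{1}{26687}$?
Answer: $- \frac{26687}{196716175131} \approx -1.3566 \cdot 10^{-7}$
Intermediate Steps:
$r = -117$ ($r = -8 - 109 = -117$)
$G{\left(q,u \right)} = -2 + u + u q^{2}$ ($G{\left(q,u \right)} = -2 + \left(q q u + u\right) = -2 + \left(q^{2} u + u\right) = -2 + \left(u q^{2} + u\right) = -2 + \left(u + u q^{2}\right) = -2 + u + u q^{2}$)
$J = \frac{1}{26687} \approx 3.7471 \cdot 10^{-5}$
$\frac{1}{J + G{\left(251,r \right)}} = \frac{1}{\frac{1}{26687} - \left(119 + 7371117\right)} = \frac{1}{\frac{1}{26687} - 7371236} = \frac{1}{- \frac{196716175131}{26687}} = - \frac{26687}{196716175131}$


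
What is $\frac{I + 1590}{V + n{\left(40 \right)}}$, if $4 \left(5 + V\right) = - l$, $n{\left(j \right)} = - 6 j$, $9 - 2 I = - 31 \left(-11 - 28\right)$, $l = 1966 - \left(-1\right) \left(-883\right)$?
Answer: $- \frac{3960}{2063} \approx -1.9195$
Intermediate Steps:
$l = 1083$ ($l = 1966 - 883 = 1083$)
$I = -600$ ($I = \frac{9}{2} - \frac{\left(-31\right) \left(-11 - 28\right)}{2} = \frac{9}{2} - \frac{\left(-31\right) \left(-39\right)}{2} = \frac{9}{2} - \frac{1209}{2} = -600$)
$V = - \frac{1103}{4}$ ($V = -5 + \frac{\left(-1\right) 1083}{4} = -5 + \frac{1}{4} \left(-1083\right) = -5 - \frac{1083}{4} = - \frac{1103}{4} \approx -275.75$)
$\frac{I + 1590}{V + n{\left(40 \right)}} = \frac{-600 + 1590}{- \frac{1103}{4} - 240} = \frac{990}{- \frac{1103}{4} - 240} = \frac{990}{- \frac{2063}{4}} = 990 \left(- \frac{4}{2063}\right) = - \frac{3960}{2063}$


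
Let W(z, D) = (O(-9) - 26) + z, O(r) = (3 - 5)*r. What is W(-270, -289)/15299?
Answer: -278/15299 ≈ -0.018171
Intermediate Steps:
O(r) = -2*r
W(z, D) = -8 + z (W(z, D) = (-2*(-9) - 26) + z = (18 - 26) + z = -8 + z)
W(-270, -289)/15299 = (-8 - 270)/15299 = -278*1/15299 = -278/15299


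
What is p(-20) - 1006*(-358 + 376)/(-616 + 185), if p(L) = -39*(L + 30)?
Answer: -149982/431 ≈ -347.99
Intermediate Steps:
p(L) = -1170 - 39*L (p(L) = -39*(30 + L) = -1170 - 39*L)
p(-20) - 1006*(-358 + 376)/(-616 + 185) = (-1170 - 39*(-20)) - 1006*(-358 + 376)/(-616 + 185) = (-1170 + 780) - 18108/(-431) = -390 - 18108*(-1)/431 = -390 - 1006*(-18/431) = -390 + 18108/431 = -149982/431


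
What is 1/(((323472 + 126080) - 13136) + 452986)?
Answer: 1/889402 ≈ 1.1244e-6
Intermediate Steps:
1/(((323472 + 126080) - 13136) + 452986) = 1/((449552 - 13136) + 452986) = 1/(436416 + 452986) = 1/889402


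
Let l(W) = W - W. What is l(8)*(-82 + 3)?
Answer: 0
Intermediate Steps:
l(W) = 0
l(8)*(-82 + 3) = 0*(-82 + 3) = 0*(-79) = 0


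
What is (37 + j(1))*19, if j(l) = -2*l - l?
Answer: 646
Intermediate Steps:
j(l) = -3*l
(37 + j(1))*19 = (37 - 3*1)*19 = (37 - 3)*19 = 34*19 = 646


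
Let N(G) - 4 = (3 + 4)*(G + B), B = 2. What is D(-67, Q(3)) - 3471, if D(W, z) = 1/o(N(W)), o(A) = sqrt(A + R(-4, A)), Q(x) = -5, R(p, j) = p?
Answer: -3471 - I*sqrt(455)/455 ≈ -3471.0 - 0.046881*I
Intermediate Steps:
N(G) = 18 + 7*G (N(G) = 4 + (3 + 4)*(G + 2) = 4 + 7*(2 + G) = 4 + (14 + 7*G) = 18 + 7*G)
o(A) = sqrt(-4 + A) (o(A) = sqrt(A - 4) = sqrt(-4 + A))
D(W, z) = 1/sqrt(14 + 7*W) (D(W, z) = 1/(sqrt(-4 + (18 + 7*W))) = 1/(sqrt(14 + 7*W)) = 1/sqrt(14 + 7*W))
D(-67, Q(3)) - 3471 = sqrt(7)/(7*sqrt(2 - 67)) - 3471 = sqrt(7)/(7*sqrt(-65)) - 3471 = sqrt(7)*(-I*sqrt(65)/65)/7 - 3471 = -I*sqrt(455)/455 - 3471 = -3471 - I*sqrt(455)/455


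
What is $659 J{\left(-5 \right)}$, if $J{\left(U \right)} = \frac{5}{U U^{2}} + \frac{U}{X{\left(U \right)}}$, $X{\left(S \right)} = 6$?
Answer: $- \frac{86329}{150} \approx -575.53$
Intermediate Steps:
$J{\left(U \right)} = \frac{5}{U^{3}} + \frac{U}{6}$ ($J{\left(U \right)} = \frac{5}{U U^{2}} + \frac{U}{6} = \frac{5}{U^{3}} + U \frac{1}{6} = \frac{5}{U^{3}} + \frac{U}{6}$)
$659 J{\left(-5 \right)} = 659 \left(\frac{5}{-125} + \frac{1}{6} \left(-5\right)\right) = 659 \left(5 \left(- \frac{1}{125}\right) - \frac{5}{6}\right) = 659 \left(- \frac{1}{25} - \frac{5}{6}\right) = 659 \left(- \frac{131}{150}\right) = - \frac{86329}{150}$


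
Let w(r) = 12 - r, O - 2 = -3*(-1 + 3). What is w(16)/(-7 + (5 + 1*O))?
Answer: ⅔ ≈ 0.66667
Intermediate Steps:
O = -4 (O = 2 - 3*(-1 + 3) = 2 - 3*2 = 2 - 6 = -4)
w(16)/(-7 + (5 + 1*O)) = (12 - 1*16)/(-7 + (5 + 1*(-4))) = (12 - 16)/(-7 + (5 - 4)) = -4/(-7 + 1) = -4/(-6) = -⅙*(-4) = ⅔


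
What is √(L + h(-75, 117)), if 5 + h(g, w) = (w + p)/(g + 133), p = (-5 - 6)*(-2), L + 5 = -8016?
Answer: I*√26991402/58 ≈ 89.575*I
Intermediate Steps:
L = -8021 (L = -5 - 8016 = -8021)
p = 22 (p = -11*(-2) = 22)
h(g, w) = -5 + (22 + w)/(133 + g) (h(g, w) = -5 + (w + 22)/(g + 133) = -5 + (22 + w)/(133 + g))
√(L + h(-75, 117)) = √(-8021 + (-643 + 117 - 5*(-75))/(133 - 75)) = √(-8021 + (-643 + 117 + 375)/58) = √(-8021 + (1/58)*(-151)) = √(-8021 - 151/58) = √(-465369/58) = I*√26991402/58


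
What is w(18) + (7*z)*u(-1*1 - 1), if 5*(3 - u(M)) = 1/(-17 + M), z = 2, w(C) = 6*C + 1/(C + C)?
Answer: 513599/3420 ≈ 150.18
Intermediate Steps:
w(C) = 1/(2*C) + 6*C (w(C) = 6*C + 1/(2*C) = 1/(2*C) + 6*C)
u(M) = 3 - 1/(5*(-17 + M))
w(18) + (7*z)*u(-1*1 - 1) = ((½)/18 + 6*18) + (7*2)*((-256 + 15*(-1*1 - 1))/(5*(-17 + (-1*1 - 1)))) = ((½)*(1/18) + 108) + 14*((-256 + 15*(-1 - 1))/(5*(-17 + (-1 - 1)))) = (1/36 + 108) + 14*((-256 + 15*(-2))/(5*(-17 - 2))) = 3889/36 + 14*((⅕)*(-256 - 30)/(-19)) = 3889/36 + 14*((⅕)*(-1/19)*(-286)) = 3889/36 + 14*(286/95) = 3889/36 + 4004/95 = 513599/3420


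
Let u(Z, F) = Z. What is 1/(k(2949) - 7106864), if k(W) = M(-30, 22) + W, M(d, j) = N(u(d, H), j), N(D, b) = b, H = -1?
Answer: -1/7103893 ≈ -1.4077e-7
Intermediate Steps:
M(d, j) = j
k(W) = 22 + W
1/(k(2949) - 7106864) = 1/((22 + 2949) - 7106864) = 1/(2971 - 7106864) = 1/(-7103893) = -1/7103893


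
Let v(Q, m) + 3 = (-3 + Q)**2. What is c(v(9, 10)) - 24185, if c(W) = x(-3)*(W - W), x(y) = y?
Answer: -24185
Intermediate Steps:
v(Q, m) = -3 + (-3 + Q)**2
c(W) = 0 (c(W) = -3*(W - W) = -3*0 = 0)
c(v(9, 10)) - 24185 = 0 - 24185 = -24185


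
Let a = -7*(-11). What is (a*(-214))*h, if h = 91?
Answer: -1499498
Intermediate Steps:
a = 77
(a*(-214))*h = (77*(-214))*91 = -16478*91 = -1499498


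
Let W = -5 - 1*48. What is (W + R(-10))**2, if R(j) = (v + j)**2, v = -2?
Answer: 8281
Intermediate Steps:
R(j) = (-2 + j)**2
W = -53 (W = -5 - 48 = -53)
(W + R(-10))**2 = (-53 + (-2 - 10)**2)**2 = (-53 + (-12)**2)**2 = (-53 + 144)**2 = 91**2 = 8281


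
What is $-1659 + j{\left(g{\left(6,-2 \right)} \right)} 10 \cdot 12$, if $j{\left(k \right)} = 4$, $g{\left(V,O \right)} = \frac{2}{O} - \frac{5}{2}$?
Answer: $-1179$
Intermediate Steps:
$g{\left(V,O \right)} = - \frac{5}{2} + \frac{2}{O}$ ($g{\left(V,O \right)} = \frac{2}{O} - \frac{5}{2} = - \frac{5}{2} + \frac{2}{O}$)
$-1659 + j{\left(g{\left(6,-2 \right)} \right)} 10 \cdot 12 = -1659 + 4 \cdot 10 \cdot 12 = -1659 + 40 \cdot 12 = -1659 + 480 = -1179$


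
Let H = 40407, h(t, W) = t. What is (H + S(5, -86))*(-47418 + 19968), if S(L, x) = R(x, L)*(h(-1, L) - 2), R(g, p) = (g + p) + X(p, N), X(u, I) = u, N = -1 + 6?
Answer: -1115430750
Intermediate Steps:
N = 5
R(g, p) = g + 2*p (R(g, p) = (g + p) + p = g + 2*p)
S(L, x) = -6*L - 3*x (S(L, x) = (x + 2*L)*(-1 - 2) = (x + 2*L)*(-3) = -6*L - 3*x)
(H + S(5, -86))*(-47418 + 19968) = (40407 + (-6*5 - 3*(-86)))*(-47418 + 19968) = (40407 + (-30 + 258))*(-27450) = (40407 + 228)*(-27450) = 40635*(-27450) = -1115430750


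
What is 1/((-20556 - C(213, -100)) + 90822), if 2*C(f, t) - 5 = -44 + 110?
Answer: 2/140461 ≈ 1.4239e-5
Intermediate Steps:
C(f, t) = 71/2 (C(f, t) = 5/2 + (-44 + 110)/2 = 5/2 + (½)*66 = 5/2 + 33 = 71/2)
1/((-20556 - C(213, -100)) + 90822) = 1/((-20556 - 1*71/2) + 90822) = 1/((-20556 - 71/2) + 90822) = 1/(-41183/2 + 90822) = 1/(140461/2) = 2/140461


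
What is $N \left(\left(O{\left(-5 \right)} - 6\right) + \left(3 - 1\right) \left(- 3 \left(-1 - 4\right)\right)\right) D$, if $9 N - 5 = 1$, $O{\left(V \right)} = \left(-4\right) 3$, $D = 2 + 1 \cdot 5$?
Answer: $56$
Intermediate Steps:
$D = 7$ ($D = 2 + 5 = 7$)
$O{\left(V \right)} = -12$
$N = \frac{2}{3}$ ($N = \frac{5}{9} + \frac{1}{9} \cdot 1 = \frac{5}{9} + \frac{1}{9} = \frac{2}{3} \approx 0.66667$)
$N \left(\left(O{\left(-5 \right)} - 6\right) + \left(3 - 1\right) \left(- 3 \left(-1 - 4\right)\right)\right) D = \frac{2 \left(\left(-12 - 6\right) + \left(3 - 1\right) \left(- 3 \left(-1 - 4\right)\right)\right)}{3} \cdot 7 = \frac{2 \left(-18 + 2 \left(\left(-3\right) \left(-5\right)\right)\right)}{3} \cdot 7 = \frac{2 \left(-18 + 2 \cdot 15\right)}{3} \cdot 7 = \frac{2 \left(-18 + 30\right)}{3} \cdot 7 = \frac{2}{3} \cdot 12 \cdot 7 = 8 \cdot 7 = 56$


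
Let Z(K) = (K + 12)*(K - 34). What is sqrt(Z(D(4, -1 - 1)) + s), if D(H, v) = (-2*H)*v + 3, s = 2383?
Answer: sqrt(1918) ≈ 43.795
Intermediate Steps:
D(H, v) = 3 - 2*H*v (D(H, v) = -2*H*v + 3 = 3 - 2*H*v)
Z(K) = (-34 + K)*(12 + K) (Z(K) = (12 + K)*(-34 + K) = (-34 + K)*(12 + K))
sqrt(Z(D(4, -1 - 1)) + s) = sqrt((-408 + (3 - 2*4*(-1 - 1))**2 - 22*(3 - 2*4*(-1 - 1))) + 2383) = sqrt((-408 + (3 - 2*4*(-2))**2 - 22*(3 - 2*4*(-2))) + 2383) = sqrt((-408 + (3 + 16)**2 - 22*(3 + 16)) + 2383) = sqrt((-408 + 19**2 - 22*19) + 2383) = sqrt((-408 + 361 - 418) + 2383) = sqrt(-465 + 2383) = sqrt(1918)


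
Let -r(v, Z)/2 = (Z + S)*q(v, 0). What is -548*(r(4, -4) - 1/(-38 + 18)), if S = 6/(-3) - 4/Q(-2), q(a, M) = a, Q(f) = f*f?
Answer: -153577/5 ≈ -30715.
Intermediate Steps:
Q(f) = f**2
S = -3 (S = 6/(-3) - 4/((-2)**2) = 6*(-1/3) - 4/4 = -2 - 4*1/4 = -2 - 1 = -3)
r(v, Z) = -2*v*(-3 + Z) (r(v, Z) = -2*(Z - 3)*v = -2*(-3 + Z)*v = -2*v*(-3 + Z))
-548*(r(4, -4) - 1/(-38 + 18)) = -548*(2*4*(3 - 1*(-4)) - 1/(-38 + 18)) = -548*(2*4*(3 + 4) - 1/(-20)) = -548*(2*4*7 - 1*(-1/20)) = -548*(56 + 1/20) = -548*1121/20 = -153577/5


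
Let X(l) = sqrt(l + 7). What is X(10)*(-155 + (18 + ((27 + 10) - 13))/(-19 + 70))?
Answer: -2621*sqrt(17)/17 ≈ -635.69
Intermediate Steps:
X(l) = sqrt(7 + l)
X(10)*(-155 + (18 + ((27 + 10) - 13))/(-19 + 70)) = sqrt(7 + 10)*(-155 + (18 + ((27 + 10) - 13))/(-19 + 70)) = sqrt(17)*(-155 + (18 + (37 - 13))/51) = sqrt(17)*(-155 + (18 + 24)*(1/51)) = sqrt(17)*(-155 + 42*(1/51)) = sqrt(17)*(-155 + 14/17) = sqrt(17)*(-2621/17) = -2621*sqrt(17)/17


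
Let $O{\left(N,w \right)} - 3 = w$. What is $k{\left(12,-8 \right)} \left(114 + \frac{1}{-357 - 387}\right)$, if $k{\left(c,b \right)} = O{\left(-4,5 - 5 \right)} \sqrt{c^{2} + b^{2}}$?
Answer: $\frac{84815 \sqrt{13}}{62} \approx 4932.3$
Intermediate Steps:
$O{\left(N,w \right)} = 3 + w$
$k{\left(c,b \right)} = 3 \sqrt{b^{2} + c^{2}}$ ($k{\left(c,b \right)} = \left(3 + \left(5 - 5\right)\right) \sqrt{c^{2} + b^{2}} = \left(3 + 0\right) \sqrt{b^{2} + c^{2}} = 3 \sqrt{b^{2} + c^{2}}$)
$k{\left(12,-8 \right)} \left(114 + \frac{1}{-357 - 387}\right) = 3 \sqrt{\left(-8\right)^{2} + 12^{2}} \left(114 + \frac{1}{-357 - 387}\right) = 3 \sqrt{64 + 144} \left(114 + \frac{1}{-744}\right) = 3 \sqrt{208} \left(114 - \frac{1}{744}\right) = 3 \cdot 4 \sqrt{13} \cdot \frac{84815}{744} = 12 \sqrt{13} \cdot \frac{84815}{744} = \frac{84815 \sqrt{13}}{62}$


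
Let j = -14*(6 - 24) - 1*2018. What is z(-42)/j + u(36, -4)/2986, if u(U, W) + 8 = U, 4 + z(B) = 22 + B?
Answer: 30278/1318319 ≈ 0.022967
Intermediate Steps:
z(B) = 18 + B (z(B) = -4 + (22 + B) = 18 + B)
u(U, W) = -8 + U
j = -1766 (j = -14*(-18) - 2018 = 252 - 2018 = -1766)
z(-42)/j + u(36, -4)/2986 = (18 - 42)/(-1766) + (-8 + 36)/2986 = -24*(-1/1766) + 28*(1/2986) = 12/883 + 14/1493 = 30278/1318319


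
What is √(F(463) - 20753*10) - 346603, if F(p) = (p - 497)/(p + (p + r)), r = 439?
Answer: -346603 + 2*I*√96668782665/1365 ≈ -3.466e+5 + 455.55*I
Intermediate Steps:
F(p) = (-497 + p)/(439 + 2*p) (F(p) = (p - 497)/(p + (p + 439)) = (-497 + p)/(p + (439 + p)) = (-497 + p)/(439 + 2*p))
√(F(463) - 20753*10) - 346603 = √((-497 + 463)/(439 + 2*463) - 20753*10) - 346603 = √(-34/(439 + 926) - 207530) - 346603 = √(-34/1365 - 207530) - 346603 = √(-283278484/1365) - 346603 = 2*I*√96668782665/1365 - 346603 = -346603 + 2*I*√96668782665/1365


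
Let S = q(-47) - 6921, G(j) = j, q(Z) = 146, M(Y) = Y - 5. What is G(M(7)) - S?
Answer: 6777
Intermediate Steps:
M(Y) = -5 + Y
S = -6775 (S = 146 - 6921 = -6775)
G(M(7)) - S = (-5 + 7) - 1*(-6775) = 2 + 6775 = 6777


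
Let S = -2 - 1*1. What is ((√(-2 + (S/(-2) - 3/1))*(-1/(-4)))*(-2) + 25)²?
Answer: (100 - I*√14)²/16 ≈ 624.13 - 46.771*I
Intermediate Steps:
S = -3 (S = -2 - 1 = -3)
((√(-2 + (S/(-2) - 3/1))*(-1/(-4)))*(-2) + 25)² = ((√(-2 + (-3/(-2) - 3/1))*(-1/(-4)))*(-2) + 25)² = ((√(-2 + (-3*(-½) - 3*1))*(-1*(-¼)))*(-2) + 25)² = ((√(-2 + (3/2 - 3))*(¼))*(-2) + 25)² = ((√(-2 - 3/2)*(¼))*(-2) + 25)² = ((√(-7/2)*(¼))*(-2) + 25)² = (((I*√14/2)*(¼))*(-2) + 25)² = ((I*√14/8)*(-2) + 25)² = (-I*√14/4 + 25)² = (25 - I*√14/4)²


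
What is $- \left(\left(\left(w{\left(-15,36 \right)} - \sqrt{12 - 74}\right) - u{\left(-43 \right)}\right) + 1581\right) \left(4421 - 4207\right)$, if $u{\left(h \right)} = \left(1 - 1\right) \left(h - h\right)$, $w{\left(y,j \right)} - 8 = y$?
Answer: $-336836 + 214 i \sqrt{62} \approx -3.3684 \cdot 10^{5} + 1685.0 i$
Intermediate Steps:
$w{\left(y,j \right)} = 8 + y$
$u{\left(h \right)} = 0$ ($u{\left(h \right)} = 0 \cdot 0 = 0$)
$- \left(\left(\left(w{\left(-15,36 \right)} - \sqrt{12 - 74}\right) - u{\left(-43 \right)}\right) + 1581\right) \left(4421 - 4207\right) = - \left(\left(\left(\left(8 - 15\right) - \sqrt{12 - 74}\right) - 0\right) + 1581\right) \left(4421 - 4207\right) = - \left(\left(\left(-7 - \sqrt{-62}\right) + 0\right) + 1581\right) 214 = - \left(\left(\left(-7 - i \sqrt{62}\right) + 0\right) + 1581\right) 214 = - \left(\left(-7 - i \sqrt{62}\right) + 1581\right) 214 = - \left(1574 - i \sqrt{62}\right) 214 = - (336836 - 214 i \sqrt{62}) = -336836 + 214 i \sqrt{62}$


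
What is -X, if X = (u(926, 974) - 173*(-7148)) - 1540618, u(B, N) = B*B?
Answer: -553462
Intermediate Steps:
u(B, N) = B²
X = 553462 (X = (926² - 173*(-7148)) - 1540618 = (857476 + 1236604) - 1540618 = 2094080 - 1540618 = 553462)
-X = -1*553462 = -553462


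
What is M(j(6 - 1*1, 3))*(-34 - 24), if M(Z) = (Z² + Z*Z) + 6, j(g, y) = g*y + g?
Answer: -46748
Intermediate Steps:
j(g, y) = g + g*y
M(Z) = 6 + 2*Z² (M(Z) = (Z² + Z²) + 6 = 2*Z² + 6 = 6 + 2*Z²)
M(j(6 - 1*1, 3))*(-34 - 24) = (6 + 2*((6 - 1*1)*(1 + 3))²)*(-34 - 24) = (6 + 2*((6 - 1)*4)²)*(-58) = (6 + 2*(5*4)²)*(-58) = (6 + 2*20²)*(-58) = (6 + 2*400)*(-58) = (6 + 800)*(-58) = 806*(-58) = -46748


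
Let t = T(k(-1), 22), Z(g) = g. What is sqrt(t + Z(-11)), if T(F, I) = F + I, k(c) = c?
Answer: sqrt(10) ≈ 3.1623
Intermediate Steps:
t = 21 (t = -1 + 22 = 21)
sqrt(t + Z(-11)) = sqrt(21 - 11) = sqrt(10)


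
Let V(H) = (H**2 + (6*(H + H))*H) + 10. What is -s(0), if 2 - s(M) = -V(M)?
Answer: -12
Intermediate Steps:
V(H) = 10 + 13*H**2 (V(H) = (H**2 + (6*(2*H))*H) + 10 = (H**2 + (12*H)*H) + 10 = (H**2 + 12*H**2) + 10 = 13*H**2 + 10 = 10 + 13*H**2)
s(M) = 12 + 13*M**2 (s(M) = 2 - (-1)*(10 + 13*M**2) = 2 - (-10 - 13*M**2) = 2 + (10 + 13*M**2) = 12 + 13*M**2)
-s(0) = -(12 + 13*0**2) = -(12 + 13*0) = -(12 + 0) = -1*12 = -12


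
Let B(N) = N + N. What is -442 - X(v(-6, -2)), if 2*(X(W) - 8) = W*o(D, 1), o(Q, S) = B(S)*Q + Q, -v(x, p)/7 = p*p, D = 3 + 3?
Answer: -198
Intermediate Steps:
D = 6
B(N) = 2*N
v(x, p) = -7*p² (v(x, p) = -7*p*p = -7*p²)
o(Q, S) = Q + 2*Q*S (o(Q, S) = (2*S)*Q + Q = 2*Q*S + Q = Q + 2*Q*S)
X(W) = 8 + 9*W (X(W) = 8 + (W*(6*(1 + 2*1)))/2 = 8 + (W*(6*(1 + 2)))/2 = 8 + (W*(6*3))/2 = 8 + (W*18)/2 = 8 + (18*W)/2 = 8 + 9*W)
-442 - X(v(-6, -2)) = -442 - (8 + 9*(-7*(-2)²)) = -442 - (8 + 9*(-7*4)) = -442 - (8 + 9*(-28)) = -442 - (8 - 252) = -442 - 1*(-244) = -442 + 244 = -198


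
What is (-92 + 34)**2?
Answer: 3364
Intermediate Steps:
(-92 + 34)**2 = (-58)**2 = 3364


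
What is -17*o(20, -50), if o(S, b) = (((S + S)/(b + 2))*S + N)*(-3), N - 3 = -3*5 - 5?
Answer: -1717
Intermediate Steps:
N = -17 (N = 3 + (-3*5 - 5) = 3 + (-15 - 5) = 3 - 20 = -17)
o(S, b) = 51 - 6*S²/(2 + b) (o(S, b) = (((S + S)/(b + 2))*S - 17)*(-3) = (((2*S)/(2 + b))*S - 17)*(-3) = ((2*S/(2 + b))*S - 17)*(-3) = (2*S²/(2 + b) - 17)*(-3) = (-17 + 2*S²/(2 + b))*(-3) = 51 - 6*S²/(2 + b))
-17*o(20, -50) = -51*(34 - 2*20² + 17*(-50))/(2 - 50) = -51*(34 - 2*400 - 850)/(-48) = -51*(-1)*(34 - 800 - 850)/48 = -51*(-1)*(-1616)/48 = -17*101 = -1717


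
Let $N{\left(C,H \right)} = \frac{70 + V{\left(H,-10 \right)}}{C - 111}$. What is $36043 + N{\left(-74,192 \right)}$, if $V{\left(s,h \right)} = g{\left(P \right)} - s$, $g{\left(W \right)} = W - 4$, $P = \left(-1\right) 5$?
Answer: $\frac{6668086}{185} \approx 36044.0$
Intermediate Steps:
$P = -5$
$g{\left(W \right)} = -4 + W$
$V{\left(s,h \right)} = -9 - s$ ($V{\left(s,h \right)} = \left(-4 - 5\right) - s = -9 - s$)
$N{\left(C,H \right)} = \frac{61 - H}{-111 + C}$ ($N{\left(C,H \right)} = \frac{70 - \left(9 + H\right)}{C - 111} = \frac{61 - H}{-111 + C}$)
$36043 + N{\left(-74,192 \right)} = 36043 + \frac{61 - 192}{-111 - 74} = 36043 + \frac{61 - 192}{-185} = 36043 - - \frac{131}{185} = 36043 + \frac{131}{185} = \frac{6668086}{185}$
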